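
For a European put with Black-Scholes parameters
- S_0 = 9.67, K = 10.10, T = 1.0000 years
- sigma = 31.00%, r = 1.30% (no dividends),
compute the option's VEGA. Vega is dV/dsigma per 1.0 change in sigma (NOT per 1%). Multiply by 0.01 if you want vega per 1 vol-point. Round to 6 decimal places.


d1 = 0.0565899536; d2 = -0.2534100464
phi(d1) = 0.3983040006; exp(-qT) = 1.0000000000; exp(-rT) = 0.9870841350
Vega = S * exp(-qT) * phi(d1) * sqrt(T) = 9.6700 * 1.0000000000 * 0.3983040006 * 1.0000000000 = 3.851600

Answer: Vega = 3.851600


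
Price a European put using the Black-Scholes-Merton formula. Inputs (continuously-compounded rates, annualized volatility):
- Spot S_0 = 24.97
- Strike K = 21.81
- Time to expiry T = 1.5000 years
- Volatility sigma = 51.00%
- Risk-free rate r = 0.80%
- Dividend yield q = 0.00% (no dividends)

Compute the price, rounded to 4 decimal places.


d1 = (ln(S/K) + (r - q + 0.5*sigma^2) * T) / (sigma * sqrt(T)) = 0.54814381
d2 = d1 - sigma * sqrt(T) = -0.07647607
exp(-rT) = 0.98807171; exp(-qT) = 1.00000000
P = K * exp(-rT) * N(-d2) - S_0 * exp(-qT) * N(-d1)
N(-d1) = 0.29179658; N(-d2) = 0.53047983
P = 21.8100 * 0.98807171 * 0.53047983 - 24.9700 * 1.00000000 * 0.29179658 = 4.1456

Answer: Price = 4.1456


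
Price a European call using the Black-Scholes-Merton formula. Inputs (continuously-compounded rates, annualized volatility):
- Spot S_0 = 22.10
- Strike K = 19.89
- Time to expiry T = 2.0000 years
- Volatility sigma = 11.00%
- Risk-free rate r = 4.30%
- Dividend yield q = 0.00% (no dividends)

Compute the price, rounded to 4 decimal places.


Answer: Price = 4.0134

Derivation:
d1 = (ln(S/K) + (r - q + 0.5*sigma^2) * T) / (sigma * sqrt(T)) = 1.30789373
d2 = d1 - sigma * sqrt(T) = 1.15233024
exp(-rT) = 0.91759423; exp(-qT) = 1.00000000
C = S_0 * exp(-qT) * N(d1) - K * exp(-rT) * N(d2)
N(d1) = 0.90454532; N(d2) = 0.87540730
C = 22.1000 * 1.00000000 * 0.90454532 - 19.8900 * 0.91759423 * 0.87540730 = 4.0134


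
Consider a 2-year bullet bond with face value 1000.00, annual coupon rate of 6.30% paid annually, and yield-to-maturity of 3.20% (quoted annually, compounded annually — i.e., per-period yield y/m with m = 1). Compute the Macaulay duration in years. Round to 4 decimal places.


Coupon per period c = face * coupon_rate / m = 63.000000
Periods per year m = 1; per-period yield y/m = 0.032000
Number of cashflows N = 2
Cashflows (t years, CF_t, discount factor 1/(1+y/m)^(m*t), PV):
  t = 1.0000: CF_t = 63.000000, DF = 0.968992, PV = 61.046512
  t = 2.0000: CF_t = 1063.000000, DF = 0.938946, PV = 998.099573
Price P = sum_t PV_t = 1059.146085
Macaulay numerator sum_t t * PV_t:
  t * PV_t at t = 1.0000: 61.046512
  t * PV_t at t = 2.0000: 1996.199147
Macaulay duration D = (sum_t t * PV_t) / P = 2057.245658 / 1059.146085 = 1.942363

Answer: Macaulay duration = 1.9424 years


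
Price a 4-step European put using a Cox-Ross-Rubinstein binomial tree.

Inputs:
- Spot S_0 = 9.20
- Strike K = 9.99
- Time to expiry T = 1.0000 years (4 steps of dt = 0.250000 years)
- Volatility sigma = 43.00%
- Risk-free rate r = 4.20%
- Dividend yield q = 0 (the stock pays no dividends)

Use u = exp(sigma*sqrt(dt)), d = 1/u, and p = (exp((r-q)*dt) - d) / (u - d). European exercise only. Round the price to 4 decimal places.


dt = T/N = 0.250000
u = exp(sigma*sqrt(dt)) = 1.239862; d = 1/u = 0.806541
p = (exp((r-q)*dt) - d) / (u - d) = 0.470815
Discount per step: exp(-r*dt) = 0.989555
Stock lattice S(k, i) with i counting down-moves:
  k=0: S(0,0) = 9.2000
  k=1: S(1,0) = 11.4067; S(1,1) = 7.4202
  k=2: S(2,0) = 14.1428; S(2,1) = 9.2000; S(2,2) = 5.9847
  k=3: S(3,0) = 17.5351; S(3,1) = 11.4067; S(3,2) = 7.4202; S(3,3) = 4.8269
  k=4: S(4,0) = 21.7411; S(4,1) = 14.1428; S(4,2) = 9.2000; S(4,3) = 5.9847; S(4,4) = 3.8931
Terminal payoffs V(N, i) = max(K - S_T, 0):
  V(4,0) = 0.000000; V(4,1) = 0.000000; V(4,2) = 0.790000; V(4,3) = 4.005316; V(4,4) = 6.096909
Backward induction: V(k, i) = exp(-r*dt) * [p * V(k+1, i) + (1-p) * V(k+1, i+1)].
  V(3,0) = exp(-r*dt) * [p*0.000000 + (1-p)*0.000000] = 0.000000
  V(3,1) = exp(-r*dt) * [p*0.000000 + (1-p)*0.790000] = 0.413689
  V(3,2) = exp(-r*dt) * [p*0.790000 + (1-p)*4.005316] = 2.465473
  V(3,3) = exp(-r*dt) * [p*4.005316 + (1-p)*6.096909] = 5.058758
  V(2,0) = exp(-r*dt) * [p*0.000000 + (1-p)*0.413689] = 0.216631
  V(2,1) = exp(-r*dt) * [p*0.413689 + (1-p)*2.465473] = 1.483800
  V(2,2) = exp(-r*dt) * [p*2.465473 + (1-p)*5.058758] = 3.797714
  V(1,0) = exp(-r*dt) * [p*0.216631 + (1-p)*1.483800] = 0.877931
  V(1,1) = exp(-r*dt) * [p*1.483800 + (1-p)*3.797714] = 2.680000
  V(0,0) = exp(-r*dt) * [p*0.877931 + (1-p)*2.680000] = 1.812427

Answer: Price = V(0,0) = 1.8124


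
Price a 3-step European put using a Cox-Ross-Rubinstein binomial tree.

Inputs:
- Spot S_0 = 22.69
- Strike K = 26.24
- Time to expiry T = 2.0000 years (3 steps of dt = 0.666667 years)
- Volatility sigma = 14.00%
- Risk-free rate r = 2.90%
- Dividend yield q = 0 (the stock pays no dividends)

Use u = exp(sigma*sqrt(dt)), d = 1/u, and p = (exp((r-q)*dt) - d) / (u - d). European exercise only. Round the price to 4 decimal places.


dt = T/N = 0.666667
u = exp(sigma*sqrt(dt)) = 1.121099; d = 1/u = 0.891982
p = (exp((r-q)*dt) - d) / (u - d) = 0.556657
Discount per step: exp(-r*dt) = 0.980852
Stock lattice S(k, i) with i counting down-moves:
  k=0: S(0,0) = 22.6900
  k=1: S(1,0) = 25.4377; S(1,1) = 20.2391
  k=2: S(2,0) = 28.5182; S(2,1) = 22.6900; S(2,2) = 18.0529
  k=3: S(3,0) = 31.9718; S(3,1) = 25.4377; S(3,2) = 20.2391; S(3,3) = 16.1028
Terminal payoffs V(N, i) = max(K - S_T, 0):
  V(3,0) = 0.000000; V(3,1) = 0.802262; V(3,2) = 6.000932; V(3,3) = 10.137159
Backward induction: V(k, i) = exp(-r*dt) * [p * V(k+1, i) + (1-p) * V(k+1, i+1)].
  V(2,0) = exp(-r*dt) * [p*0.000000 + (1-p)*0.802262] = 0.348867
  V(2,1) = exp(-r*dt) * [p*0.802262 + (1-p)*6.000932] = 3.047566
  V(2,2) = exp(-r*dt) * [p*6.000932 + (1-p)*10.137159] = 7.684685
  V(1,0) = exp(-r*dt) * [p*0.348867 + (1-p)*3.047566] = 1.515729
  V(1,1) = exp(-r*dt) * [p*3.047566 + (1-p)*7.684685] = 5.005684
  V(0,0) = exp(-r*dt) * [p*1.515729 + (1-p)*5.005684] = 3.004329

Answer: Price = V(0,0) = 3.0043


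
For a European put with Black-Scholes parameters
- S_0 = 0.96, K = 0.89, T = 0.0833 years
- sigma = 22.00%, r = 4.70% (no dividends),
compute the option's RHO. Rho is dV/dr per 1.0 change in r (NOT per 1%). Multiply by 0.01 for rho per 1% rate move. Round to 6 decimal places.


d1 = 1.2857976038; d2 = 1.2223017771
phi(d1) = 0.1745443749; exp(-qT) = 1.0000000000; exp(-rT) = 0.9960925540
N(-d2) = 0.1107967637
Rho = -K*T*exp(-rT)*N(-d2) = -0.8900 * 0.0833 * 0.9960925540 * 0.1107967637 = -0.008182

Answer: Rho = -0.008182


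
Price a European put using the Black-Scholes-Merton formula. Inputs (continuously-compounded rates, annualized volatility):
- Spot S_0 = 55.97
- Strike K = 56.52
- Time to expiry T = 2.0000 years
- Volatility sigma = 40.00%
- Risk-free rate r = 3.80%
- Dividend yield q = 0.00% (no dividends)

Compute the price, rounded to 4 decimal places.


Answer: Price = 10.3525

Derivation:
d1 = (ln(S/K) + (r - q + 0.5*sigma^2) * T) / (sigma * sqrt(T)) = 0.39990649
d2 = d1 - sigma * sqrt(T) = -0.16577893
exp(-rT) = 0.92681621; exp(-qT) = 1.00000000
P = K * exp(-rT) * N(-d2) - S_0 * exp(-qT) * N(-d1)
N(-d1) = 0.34461269; N(-d2) = 0.56583454
P = 56.5200 * 0.92681621 * 0.56583454 - 55.9700 * 1.00000000 * 0.34461269 = 10.3525


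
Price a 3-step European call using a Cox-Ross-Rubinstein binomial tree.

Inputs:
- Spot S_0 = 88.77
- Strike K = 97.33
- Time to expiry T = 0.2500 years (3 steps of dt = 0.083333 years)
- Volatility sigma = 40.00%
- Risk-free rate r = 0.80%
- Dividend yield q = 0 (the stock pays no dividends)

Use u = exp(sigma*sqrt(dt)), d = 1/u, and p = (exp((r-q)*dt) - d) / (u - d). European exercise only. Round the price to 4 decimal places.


dt = T/N = 0.083333
u = exp(sigma*sqrt(dt)) = 1.122401; d = 1/u = 0.890947
p = (exp((r-q)*dt) - d) / (u - d) = 0.474046
Discount per step: exp(-r*dt) = 0.999334
Stock lattice S(k, i) with i counting down-moves:
  k=0: S(0,0) = 88.7700
  k=1: S(1,0) = 99.6355; S(1,1) = 79.0894
  k=2: S(2,0) = 111.8310; S(2,1) = 88.7700; S(2,2) = 70.4645
  k=3: S(3,0) = 125.5192; S(3,1) = 99.6355; S(3,2) = 79.0894; S(3,3) = 62.7801
Terminal payoffs V(N, i) = max(S_T - K, 0):
  V(3,0) = 28.189223; V(3,1) = 2.305528; V(3,2) = 0.000000; V(3,3) = 0.000000
Backward induction: V(k, i) = exp(-r*dt) * [p * V(k+1, i) + (1-p) * V(k+1, i+1)].
  V(2,0) = exp(-r*dt) * [p*28.189223 + (1-p)*2.305528] = 14.565872
  V(2,1) = exp(-r*dt) * [p*2.305528 + (1-p)*0.000000] = 1.092198
  V(2,2) = exp(-r*dt) * [p*0.000000 + (1-p)*0.000000] = 0.000000
  V(1,0) = exp(-r*dt) * [p*14.565872 + (1-p)*1.092198] = 7.474352
  V(1,1) = exp(-r*dt) * [p*1.092198 + (1-p)*0.000000] = 0.517407
  V(0,0) = exp(-r*dt) * [p*7.474352 + (1-p)*0.517407] = 3.812775

Answer: Price = V(0,0) = 3.8128


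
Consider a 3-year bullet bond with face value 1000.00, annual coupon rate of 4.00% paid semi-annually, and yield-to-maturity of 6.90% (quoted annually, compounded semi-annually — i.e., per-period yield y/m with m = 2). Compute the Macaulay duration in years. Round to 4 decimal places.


Answer: Macaulay duration = 2.8497 years

Derivation:
Coupon per period c = face * coupon_rate / m = 20.000000
Periods per year m = 2; per-period yield y/m = 0.034500
Number of cashflows N = 6
Cashflows (t years, CF_t, discount factor 1/(1+y/m)^(m*t), PV):
  t = 0.5000: CF_t = 20.000000, DF = 0.966651, PV = 19.333011
  t = 1.0000: CF_t = 20.000000, DF = 0.934413, PV = 18.688266
  t = 1.5000: CF_t = 20.000000, DF = 0.903251, PV = 18.065023
  t = 2.0000: CF_t = 20.000000, DF = 0.873128, PV = 17.462564
  t = 2.5000: CF_t = 20.000000, DF = 0.844010, PV = 16.880197
  t = 3.0000: CF_t = 1020.000000, DF = 0.815863, PV = 832.179861
Price P = sum_t PV_t = 922.608923
Macaulay numerator sum_t t * PV_t:
  t * PV_t at t = 0.5000: 9.666506
  t * PV_t at t = 1.0000: 18.688266
  t * PV_t at t = 1.5000: 27.097534
  t * PV_t at t = 2.0000: 34.925128
  t * PV_t at t = 2.5000: 42.200493
  t * PV_t at t = 3.0000: 2496.539584
Macaulay duration D = (sum_t t * PV_t) / P = 2629.117512 / 922.608923 = 2.849655


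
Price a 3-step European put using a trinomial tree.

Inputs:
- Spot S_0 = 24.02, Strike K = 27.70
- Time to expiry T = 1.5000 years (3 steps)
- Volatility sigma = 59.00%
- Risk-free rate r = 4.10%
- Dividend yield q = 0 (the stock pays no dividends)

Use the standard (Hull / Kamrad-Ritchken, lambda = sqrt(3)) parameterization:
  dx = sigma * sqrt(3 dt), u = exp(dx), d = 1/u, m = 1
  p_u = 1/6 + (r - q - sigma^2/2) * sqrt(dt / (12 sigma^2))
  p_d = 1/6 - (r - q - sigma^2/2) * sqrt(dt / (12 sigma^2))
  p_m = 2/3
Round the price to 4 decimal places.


Answer: Price = V(0,0) = 8.0055

Derivation:
dt = T/N = 0.500000; dx = sigma*sqrt(3*dt) = 0.722599
u = exp(dx) = 2.059781; d = 1/u = 0.485489
p_u = 0.120635, p_m = 0.666667, p_d = 0.212698
Discount per step: exp(-r*dt) = 0.979709
Stock lattice S(k, j) with j the centered position index:
  k=0: S(0,+0) = 24.0200
  k=1: S(1,-1) = 11.6614; S(1,+0) = 24.0200; S(1,+1) = 49.4759
  k=2: S(2,-2) = 5.6615; S(2,-1) = 11.6614; S(2,+0) = 24.0200; S(2,+1) = 49.4759; S(2,+2) = 101.9096
  k=3: S(3,-3) = 2.7486; S(3,-2) = 5.6615; S(3,-1) = 11.6614; S(3,+0) = 24.0200; S(3,+1) = 49.4759; S(3,+2) = 101.9096; S(3,+3) = 209.9113
Terminal payoffs V(N, j) = max(K - S_T, 0):
  V(3,-3) = 24.951409; V(3,-2) = 22.038506; V(3,-1) = 16.038564; V(3,+0) = 3.680000; V(3,+1) = 0.000000; V(3,+2) = 0.000000; V(3,+3) = 0.000000
Backward induction: V(k, j) = exp(-r*dt) * [p_u * V(k+1, j+1) + p_m * V(k+1, j) + p_d * V(k+1, j-1)]
  V(2,-2) = exp(-r*dt) * [p_u*16.038564 + p_m*22.038506 + p_d*24.951409] = 21.489198
  V(2,-1) = exp(-r*dt) * [p_u*3.680000 + p_m*16.038564 + p_d*22.038506] = 15.502780
  V(2,+0) = exp(-r*dt) * [p_u*0.000000 + p_m*3.680000 + p_d*16.038564] = 5.745707
  V(2,+1) = exp(-r*dt) * [p_u*0.000000 + p_m*0.000000 + p_d*3.680000] = 0.766847
  V(2,+2) = exp(-r*dt) * [p_u*0.000000 + p_m*0.000000 + p_d*0.000000] = 0.000000
  V(1,-1) = exp(-r*dt) * [p_u*5.745707 + p_m*15.502780 + p_d*21.489198] = 15.282513
  V(1,+0) = exp(-r*dt) * [p_u*0.766847 + p_m*5.745707 + p_d*15.502780] = 7.073885
  V(1,+1) = exp(-r*dt) * [p_u*0.000000 + p_m*0.766847 + p_d*5.745707] = 1.698163
  V(0,+0) = exp(-r*dt) * [p_u*1.698163 + p_m*7.073885 + p_d*15.282513] = 8.005540


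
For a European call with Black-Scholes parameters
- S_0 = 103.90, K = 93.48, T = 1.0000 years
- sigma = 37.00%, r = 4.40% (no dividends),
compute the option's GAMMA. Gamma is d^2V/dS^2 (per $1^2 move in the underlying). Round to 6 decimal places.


d1 = 0.5895442931; d2 = 0.2195442931
phi(d1) = 0.3353033046; exp(-qT) = 1.0000000000; exp(-rT) = 0.9569539575
Gamma = exp(-qT) * phi(d1) / (S * sigma * sqrt(T)) = 1.0000000000 * 0.3353033046 / (103.9000 * 0.3700 * 1.0000000000) = 0.008722

Answer: Gamma = 0.008722


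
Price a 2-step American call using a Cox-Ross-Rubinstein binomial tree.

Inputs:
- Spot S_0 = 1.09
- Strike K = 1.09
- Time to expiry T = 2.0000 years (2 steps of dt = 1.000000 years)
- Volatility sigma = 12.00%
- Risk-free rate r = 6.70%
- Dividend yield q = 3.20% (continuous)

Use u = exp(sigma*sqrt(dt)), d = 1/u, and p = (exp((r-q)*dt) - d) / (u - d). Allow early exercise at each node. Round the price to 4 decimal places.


Answer: Price = V(0,0) = 0.0988

Derivation:
dt = T/N = 1.000000
u = exp(sigma*sqrt(dt)) = 1.127497; d = 1/u = 0.886920
p = (exp((r-q)*dt) - d) / (u - d) = 0.618096
Discount per step: exp(-r*dt) = 0.935195
Stock lattice S(k, i) with i counting down-moves:
  k=0: S(0,0) = 1.0900
  k=1: S(1,0) = 1.2290; S(1,1) = 0.9667
  k=2: S(2,0) = 1.3857; S(2,1) = 1.0900; S(2,2) = 0.8574
Terminal payoffs V(N, i) = max(S_T - K, 0):
  V(2,0) = 0.295662; V(2,1) = 0.000000; V(2,2) = 0.000000
Backward induction: V(k, i) = exp(-r*dt) * [p * V(k+1, i) + (1-p) * V(k+1, i+1)]; then take max(V_cont, immediate exercise) for American.
  V(1,0) = exp(-r*dt) * [p*0.295662 + (1-p)*0.000000] = 0.170904; exercise = 0.138972; V(1,0) = max -> 0.170904
  V(1,1) = exp(-r*dt) * [p*0.000000 + (1-p)*0.000000] = 0.000000; exercise = 0.000000; V(1,1) = max -> 0.000000
  V(0,0) = exp(-r*dt) * [p*0.170904 + (1-p)*0.000000] = 0.098790; exercise = 0.000000; V(0,0) = max -> 0.098790


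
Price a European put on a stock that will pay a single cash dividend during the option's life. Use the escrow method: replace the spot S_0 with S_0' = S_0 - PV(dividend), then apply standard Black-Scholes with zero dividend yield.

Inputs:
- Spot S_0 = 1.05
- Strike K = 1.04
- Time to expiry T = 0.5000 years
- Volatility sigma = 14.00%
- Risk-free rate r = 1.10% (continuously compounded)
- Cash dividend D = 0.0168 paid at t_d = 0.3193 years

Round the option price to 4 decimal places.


PV(D) = D * exp(-r * t_d) = 0.0168 * 0.99649386 = 0.01674110
S_0' = S_0 - PV(D) = 1.0500 - 0.01674110 = 1.03325890
d1 = (ln(S_0'/K) + (r + sigma^2/2)*T) / (sigma*sqrt(T)) = 0.03936643
d2 = d1 - sigma*sqrt(T) = -0.05962852
exp(-rT) = 0.99451510
N(-d1) = 0.48429912; N(-d2) = 0.52377425
P = K * exp(-rT) * N(-d2) - S_0' * N(-d1) = 1.0400 * 0.99451510 * 0.52377425 - 1.03325890 * 0.48429912 = 0.0413

Answer: Price = 0.0413


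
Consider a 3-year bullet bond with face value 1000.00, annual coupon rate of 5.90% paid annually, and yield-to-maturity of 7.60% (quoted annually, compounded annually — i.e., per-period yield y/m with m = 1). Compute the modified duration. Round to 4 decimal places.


Answer: Modified duration = 2.6319

Derivation:
Coupon per period c = face * coupon_rate / m = 59.000000
Periods per year m = 1; per-period yield y/m = 0.076000
Number of cashflows N = 3
Cashflows (t years, CF_t, discount factor 1/(1+y/m)^(m*t), PV):
  t = 1.0000: CF_t = 59.000000, DF = 0.929368, PV = 54.832714
  t = 2.0000: CF_t = 59.000000, DF = 0.863725, PV = 50.959771
  t = 3.0000: CF_t = 1059.000000, DF = 0.802718, PV = 850.078723
Price P = sum_t PV_t = 955.871208
First compute Macaulay numerator sum_t t * PV_t:
  t * PV_t at t = 1.0000: 54.832714
  t * PV_t at t = 2.0000: 101.919542
  t * PV_t at t = 3.0000: 2550.236169
Macaulay duration D = 2706.988425 / 955.871208 = 2.831959
Modified duration = D / (1 + y/m) = 2.831959 / (1 + 0.076000) = 2.631933


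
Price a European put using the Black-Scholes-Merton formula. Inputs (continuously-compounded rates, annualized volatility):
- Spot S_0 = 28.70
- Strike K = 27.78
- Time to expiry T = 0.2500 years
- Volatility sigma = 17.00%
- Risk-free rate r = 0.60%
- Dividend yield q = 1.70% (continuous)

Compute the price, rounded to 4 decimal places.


d1 = (ln(S/K) + (r - q + 0.5*sigma^2) * T) / (sigma * sqrt(T)) = 0.39345042
d2 = d1 - sigma * sqrt(T) = 0.30845042
exp(-rT) = 0.99850112; exp(-qT) = 0.99575902
P = K * exp(-rT) * N(-d2) - S_0 * exp(-qT) * N(-d1)
N(-d1) = 0.34699342; N(-d2) = 0.37886981
P = 27.7800 * 0.99850112 * 0.37886981 - 28.7000 * 0.99575902 * 0.34699342 = 0.5928

Answer: Price = 0.5928


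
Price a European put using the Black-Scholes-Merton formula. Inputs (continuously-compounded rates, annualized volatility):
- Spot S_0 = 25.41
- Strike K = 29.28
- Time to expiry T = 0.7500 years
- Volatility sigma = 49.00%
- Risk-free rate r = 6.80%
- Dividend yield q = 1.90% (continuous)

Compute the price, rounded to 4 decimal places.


Answer: Price = 5.9623

Derivation:
d1 = (ln(S/K) + (r - q + 0.5*sigma^2) * T) / (sigma * sqrt(T)) = -0.03528763
d2 = d1 - sigma * sqrt(T) = -0.45964008
exp(-rT) = 0.95027867; exp(-qT) = 0.98585105
P = K * exp(-rT) * N(-d2) - S_0 * exp(-qT) * N(-d1)
N(-d1) = 0.51407481; N(-d2) = 0.67711271
P = 29.2800 * 0.95027867 * 0.67711271 - 25.4100 * 0.98585105 * 0.51407481 = 5.9623


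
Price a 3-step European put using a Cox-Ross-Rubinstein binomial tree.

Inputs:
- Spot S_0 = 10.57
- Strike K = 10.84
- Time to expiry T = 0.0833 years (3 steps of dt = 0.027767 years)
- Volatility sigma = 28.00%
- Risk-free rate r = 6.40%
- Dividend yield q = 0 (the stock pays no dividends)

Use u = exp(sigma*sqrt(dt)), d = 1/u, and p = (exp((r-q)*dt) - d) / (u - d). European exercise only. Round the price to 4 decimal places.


dt = T/N = 0.027767
u = exp(sigma*sqrt(dt)) = 1.047763; d = 1/u = 0.954414
p = (exp((r-q)*dt) - d) / (u - d) = 0.507392
Discount per step: exp(-r*dt) = 0.998225
Stock lattice S(k, i) with i counting down-moves:
  k=0: S(0,0) = 10.5700
  k=1: S(1,0) = 11.0749; S(1,1) = 10.0882
  k=2: S(2,0) = 11.6038; S(2,1) = 10.5700; S(2,2) = 9.6283
  k=3: S(3,0) = 12.1581; S(3,1) = 11.0749; S(3,2) = 10.0882; S(3,3) = 9.1894
Terminal payoffs V(N, i) = max(K - S_T, 0):
  V(3,0) = 0.000000; V(3,1) = 0.000000; V(3,2) = 0.751840; V(3,3) = 1.650626
Backward induction: V(k, i) = exp(-r*dt) * [p * V(k+1, i) + (1-p) * V(k+1, i+1)].
  V(2,0) = exp(-r*dt) * [p*0.000000 + (1-p)*0.000000] = 0.000000
  V(2,1) = exp(-r*dt) * [p*0.000000 + (1-p)*0.751840] = 0.369705
  V(2,2) = exp(-r*dt) * [p*0.751840 + (1-p)*1.650626] = 1.192469
  V(1,0) = exp(-r*dt) * [p*0.000000 + (1-p)*0.369705] = 0.181796
  V(1,1) = exp(-r*dt) * [p*0.369705 + (1-p)*1.192469] = 0.773629
  V(0,0) = exp(-r*dt) * [p*0.181796 + (1-p)*0.773629] = 0.472498

Answer: Price = V(0,0) = 0.4725


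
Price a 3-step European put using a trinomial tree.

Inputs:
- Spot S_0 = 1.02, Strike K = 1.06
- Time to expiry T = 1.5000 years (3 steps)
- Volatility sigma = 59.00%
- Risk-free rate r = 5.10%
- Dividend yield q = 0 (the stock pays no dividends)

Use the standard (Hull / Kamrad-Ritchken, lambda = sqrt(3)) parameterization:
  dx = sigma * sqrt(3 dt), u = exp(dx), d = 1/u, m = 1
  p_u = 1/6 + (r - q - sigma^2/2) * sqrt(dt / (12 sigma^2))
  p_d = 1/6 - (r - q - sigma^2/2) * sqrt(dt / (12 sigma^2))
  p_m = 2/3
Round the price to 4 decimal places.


Answer: Price = V(0,0) = 0.2438

Derivation:
dt = T/N = 0.500000; dx = sigma*sqrt(3*dt) = 0.722599
u = exp(dx) = 2.059781; d = 1/u = 0.485489
p_u = 0.124095, p_m = 0.666667, p_d = 0.209239
Discount per step: exp(-r*dt) = 0.974822
Stock lattice S(k, j) with j the centered position index:
  k=0: S(0,+0) = 1.0200
  k=1: S(1,-1) = 0.4952; S(1,+0) = 1.0200; S(1,+1) = 2.1010
  k=2: S(2,-2) = 0.2404; S(2,-1) = 0.4952; S(2,+0) = 1.0200; S(2,+1) = 2.1010; S(2,+2) = 4.3276
  k=3: S(3,-3) = 0.1167; S(3,-2) = 0.2404; S(3,-1) = 0.4952; S(3,+0) = 1.0200; S(3,+1) = 2.1010; S(3,+2) = 4.3276; S(3,+3) = 8.9138
Terminal payoffs V(N, j) = max(K - S_T, 0):
  V(3,-3) = 0.943282; V(3,-2) = 0.819587; V(3,-1) = 0.564802; V(3,+0) = 0.040000; V(3,+1) = 0.000000; V(3,+2) = 0.000000; V(3,+3) = 0.000000
Backward induction: V(k, j) = exp(-r*dt) * [p_u * V(k+1, j+1) + p_m * V(k+1, j) + p_d * V(k+1, j-1)]
  V(2,-2) = exp(-r*dt) * [p_u*0.564802 + p_m*0.819587 + p_d*0.943282] = 0.793360
  V(2,-1) = exp(-r*dt) * [p_u*0.040000 + p_m*0.564802 + p_d*0.819587] = 0.539065
  V(2,+0) = exp(-r*dt) * [p_u*0.000000 + p_m*0.040000 + p_d*0.564802] = 0.141198
  V(2,+1) = exp(-r*dt) * [p_u*0.000000 + p_m*0.000000 + p_d*0.040000] = 0.008159
  V(2,+2) = exp(-r*dt) * [p_u*0.000000 + p_m*0.000000 + p_d*0.000000] = 0.000000
  V(1,-1) = exp(-r*dt) * [p_u*0.141198 + p_m*0.539065 + p_d*0.793360] = 0.529231
  V(1,+0) = exp(-r*dt) * [p_u*0.008159 + p_m*0.141198 + p_d*0.539065] = 0.202702
  V(1,+1) = exp(-r*dt) * [p_u*0.000000 + p_m*0.008159 + p_d*0.141198] = 0.034103
  V(0,+0) = exp(-r*dt) * [p_u*0.034103 + p_m*0.202702 + p_d*0.529231] = 0.243805


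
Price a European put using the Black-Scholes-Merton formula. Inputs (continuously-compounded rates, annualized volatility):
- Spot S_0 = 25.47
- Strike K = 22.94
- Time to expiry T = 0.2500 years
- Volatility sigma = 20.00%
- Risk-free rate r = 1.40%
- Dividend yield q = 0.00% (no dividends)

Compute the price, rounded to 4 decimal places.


d1 = (ln(S/K) + (r - q + 0.5*sigma^2) * T) / (sigma * sqrt(T)) = 1.13119177
d2 = d1 - sigma * sqrt(T) = 1.03119177
exp(-rT) = 0.99650612; exp(-qT) = 1.00000000
P = K * exp(-rT) * N(-d2) - S_0 * exp(-qT) * N(-d1)
N(-d1) = 0.12898719; N(-d2) = 0.15122545
P = 22.9400 * 0.99650612 * 0.15122545 - 25.4700 * 1.00000000 * 0.12898719 = 0.1717

Answer: Price = 0.1717


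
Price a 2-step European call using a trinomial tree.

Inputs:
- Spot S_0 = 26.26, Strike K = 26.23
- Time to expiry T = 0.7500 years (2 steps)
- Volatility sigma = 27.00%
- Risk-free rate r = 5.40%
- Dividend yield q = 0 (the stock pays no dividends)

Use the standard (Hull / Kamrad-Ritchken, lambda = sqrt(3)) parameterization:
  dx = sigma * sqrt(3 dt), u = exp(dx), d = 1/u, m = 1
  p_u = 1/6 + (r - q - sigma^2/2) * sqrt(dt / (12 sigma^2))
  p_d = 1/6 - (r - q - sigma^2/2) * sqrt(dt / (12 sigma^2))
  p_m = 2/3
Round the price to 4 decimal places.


Answer: Price = V(0,0) = 2.6273

Derivation:
dt = T/N = 0.375000; dx = sigma*sqrt(3*dt) = 0.286378
u = exp(dx) = 1.331596; d = 1/u = 0.750979
p_u = 0.178157, p_m = 0.666667, p_d = 0.155176
Discount per step: exp(-r*dt) = 0.979954
Stock lattice S(k, j) with j the centered position index:
  k=0: S(0,+0) = 26.2600
  k=1: S(1,-1) = 19.7207; S(1,+0) = 26.2600; S(1,+1) = 34.9677
  k=2: S(2,-2) = 14.8098; S(2,-1) = 19.7207; S(2,+0) = 26.2600; S(2,+1) = 34.9677; S(2,+2) = 46.5629
Terminal payoffs V(N, j) = max(S_T - K, 0):
  V(2,-2) = 0.000000; V(2,-1) = 0.000000; V(2,+0) = 0.030000; V(2,+1) = 8.737712; V(2,+2) = 20.332866
Backward induction: V(k, j) = exp(-r*dt) * [p_u * V(k+1, j+1) + p_m * V(k+1, j) + p_d * V(k+1, j-1)]
  V(1,-1) = exp(-r*dt) * [p_u*0.030000 + p_m*0.000000 + p_d*0.000000] = 0.005238
  V(1,+0) = exp(-r*dt) * [p_u*8.737712 + p_m*0.030000 + p_d*0.000000] = 1.545079
  V(1,+1) = exp(-r*dt) * [p_u*20.332866 + p_m*8.737712 + p_d*0.030000] = 9.262759
  V(0,+0) = exp(-r*dt) * [p_u*9.262759 + p_m*1.545079 + p_d*0.005238] = 2.627346


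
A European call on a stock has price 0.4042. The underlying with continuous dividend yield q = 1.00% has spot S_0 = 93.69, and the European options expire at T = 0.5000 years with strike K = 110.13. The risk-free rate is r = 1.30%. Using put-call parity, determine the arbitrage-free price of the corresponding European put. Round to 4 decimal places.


Answer: Put price = 16.5980

Derivation:
Put-call parity: C - P = S_0 * exp(-qT) - K * exp(-rT).
S_0 * exp(-qT) = 93.6900 * 0.99501248 = 93.22271918
K * exp(-rT) = 110.1300 * 0.99352108 = 109.41647646
P = C - S*exp(-qT) + K*exp(-rT)
P = 0.4042 - 93.22271918 + 109.41647646 = 16.5980


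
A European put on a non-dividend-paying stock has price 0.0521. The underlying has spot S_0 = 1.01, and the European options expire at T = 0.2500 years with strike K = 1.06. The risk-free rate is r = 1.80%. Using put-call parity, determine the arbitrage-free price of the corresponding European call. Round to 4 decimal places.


Put-call parity: C - P = S_0 * exp(-qT) - K * exp(-rT).
S_0 * exp(-qT) = 1.0100 * 1.00000000 = 1.01000000
K * exp(-rT) = 1.0600 * 0.99551011 = 1.05524072
C = P + S*exp(-qT) - K*exp(-rT)
C = 0.0521 + 1.01000000 - 1.05524072 = 0.0069

Answer: Call price = 0.0069


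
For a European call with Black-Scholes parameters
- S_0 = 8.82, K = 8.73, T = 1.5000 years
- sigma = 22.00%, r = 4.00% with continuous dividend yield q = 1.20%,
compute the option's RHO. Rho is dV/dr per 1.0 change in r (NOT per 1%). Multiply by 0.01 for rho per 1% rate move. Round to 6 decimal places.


d1 = 0.3286639982; d2 = 0.0592201265
phi(d1) = 0.3779669409; exp(-qT) = 0.9821610324; exp(-rT) = 0.9417645336
N(d2) = 0.5236116104
Rho = K*T*exp(-rT)*N(d2) = 8.7300 * 1.5000 * 0.9417645336 * 0.5236116104 = 6.457391

Answer: Rho = 6.457391


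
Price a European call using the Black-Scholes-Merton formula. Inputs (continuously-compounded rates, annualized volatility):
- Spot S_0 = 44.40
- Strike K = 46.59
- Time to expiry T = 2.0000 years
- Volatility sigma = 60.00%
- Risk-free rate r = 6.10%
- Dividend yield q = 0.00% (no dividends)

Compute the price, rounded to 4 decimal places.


d1 = (ln(S/K) + (r - q + 0.5*sigma^2) * T) / (sigma * sqrt(T)) = 0.51130130
d2 = d1 - sigma * sqrt(T) = -0.33722683
exp(-rT) = 0.88514837; exp(-qT) = 1.00000000
C = S_0 * exp(-qT) * N(d1) - K * exp(-rT) * N(d2)
N(d1) = 0.69542995; N(d2) = 0.36797296
C = 44.4000 * 1.00000000 * 0.69542995 - 46.5900 * 0.88514837 * 0.36797296 = 15.7022

Answer: Price = 15.7022


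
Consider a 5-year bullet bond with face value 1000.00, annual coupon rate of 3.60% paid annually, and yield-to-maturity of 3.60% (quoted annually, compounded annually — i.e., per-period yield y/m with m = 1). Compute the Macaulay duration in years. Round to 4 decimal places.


Coupon per period c = face * coupon_rate / m = 36.000000
Periods per year m = 1; per-period yield y/m = 0.036000
Number of cashflows N = 5
Cashflows (t years, CF_t, discount factor 1/(1+y/m)^(m*t), PV):
  t = 1.0000: CF_t = 36.000000, DF = 0.965251, PV = 34.749035
  t = 2.0000: CF_t = 36.000000, DF = 0.931709, PV = 33.541539
  t = 3.0000: CF_t = 36.000000, DF = 0.899333, PV = 32.376003
  t = 4.0000: CF_t = 36.000000, DF = 0.868082, PV = 31.250968
  t = 5.0000: CF_t = 1036.000000, DF = 0.837917, PV = 868.082454
Price P = sum_t PV_t = 1000.000000
Macaulay numerator sum_t t * PV_t:
  t * PV_t at t = 1.0000: 34.749035
  t * PV_t at t = 2.0000: 67.083079
  t * PV_t at t = 3.0000: 97.128010
  t * PV_t at t = 4.0000: 125.003873
  t * PV_t at t = 5.0000: 4340.412272
Macaulay duration D = (sum_t t * PV_t) / P = 4664.376268 / 1000.000000 = 4.664376

Answer: Macaulay duration = 4.6644 years


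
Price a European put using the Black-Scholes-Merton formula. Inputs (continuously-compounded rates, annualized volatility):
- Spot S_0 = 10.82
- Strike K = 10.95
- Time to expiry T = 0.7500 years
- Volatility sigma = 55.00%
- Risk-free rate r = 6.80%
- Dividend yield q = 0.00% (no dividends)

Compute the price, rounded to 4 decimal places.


Answer: Price = 1.7971

Derivation:
d1 = (ln(S/K) + (r - q + 0.5*sigma^2) * T) / (sigma * sqrt(T)) = 0.32015504
d2 = d1 - sigma * sqrt(T) = -0.15615894
exp(-rT) = 0.95027867; exp(-qT) = 1.00000000
P = K * exp(-rT) * N(-d2) - S_0 * exp(-qT) * N(-d1)
N(-d1) = 0.37442540; N(-d2) = 0.56204613
P = 10.9500 * 0.95027867 * 0.56204613 - 10.8200 * 1.00000000 * 0.37442540 = 1.7971


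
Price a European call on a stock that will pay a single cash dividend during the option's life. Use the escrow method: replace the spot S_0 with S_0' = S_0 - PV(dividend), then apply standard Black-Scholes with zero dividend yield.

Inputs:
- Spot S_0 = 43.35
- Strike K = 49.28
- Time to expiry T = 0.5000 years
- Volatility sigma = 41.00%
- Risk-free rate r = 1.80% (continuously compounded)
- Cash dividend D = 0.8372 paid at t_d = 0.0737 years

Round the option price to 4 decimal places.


Answer: Price = 2.6880

Derivation:
PV(D) = D * exp(-r * t_d) = 0.8372 * 0.99867428 = 0.83609011
S_0' = S_0 - PV(D) = 43.3500 - 0.83609011 = 42.51390989
d1 = (ln(S_0'/K) + (r + sigma^2/2)*T) / (sigma*sqrt(T)) = -0.33341639
d2 = d1 - sigma*sqrt(T) = -0.62333017
exp(-rT) = 0.99104038
N(d1) = 0.36941000; N(d2) = 0.26653379
C = S_0' * N(d1) - K * exp(-rT) * N(d2) = 42.51390989 * 0.36941000 - 49.2800 * 0.99104038 * 0.26653379 = 2.6880


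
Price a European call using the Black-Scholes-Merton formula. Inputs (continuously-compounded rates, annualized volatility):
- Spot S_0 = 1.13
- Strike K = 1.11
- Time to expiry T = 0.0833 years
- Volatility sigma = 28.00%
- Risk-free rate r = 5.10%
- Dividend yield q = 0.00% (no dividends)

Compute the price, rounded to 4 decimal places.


d1 = (ln(S/K) + (r - q + 0.5*sigma^2) * T) / (sigma * sqrt(T)) = 0.31395095
d2 = d1 - sigma * sqrt(T) = 0.23313808
exp(-rT) = 0.99576071; exp(-qT) = 1.00000000
C = S_0 * exp(-qT) * N(d1) - K * exp(-rT) * N(d2)
N(d1) = 0.62322085; N(d2) = 0.59217291
C = 1.1300 * 1.00000000 * 0.62322085 - 1.1100 * 0.99576071 * 0.59217291 = 0.0497

Answer: Price = 0.0497


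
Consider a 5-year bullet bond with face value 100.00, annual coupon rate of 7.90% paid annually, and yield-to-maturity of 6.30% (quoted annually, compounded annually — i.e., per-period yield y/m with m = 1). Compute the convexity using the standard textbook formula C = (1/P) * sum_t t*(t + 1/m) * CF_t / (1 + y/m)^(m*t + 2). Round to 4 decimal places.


Answer: Convexity = 21.9361

Derivation:
Coupon per period c = face * coupon_rate / m = 7.900000
Periods per year m = 1; per-period yield y/m = 0.063000
Number of cashflows N = 5
Cashflows (t years, CF_t, discount factor 1/(1+y/m)^(m*t), PV):
  t = 1.0000: CF_t = 7.900000, DF = 0.940734, PV = 7.431797
  t = 2.0000: CF_t = 7.900000, DF = 0.884980, PV = 6.991342
  t = 3.0000: CF_t = 7.900000, DF = 0.832531, PV = 6.576992
  t = 4.0000: CF_t = 7.900000, DF = 0.783190, PV = 6.187198
  t = 5.0000: CF_t = 107.900000, DF = 0.736773, PV = 79.497802
Price P = sum_t PV_t = 106.685131
Convexity numerator sum_t t*(t + 1/m) * CF_t / (1+y/m)^(m*t + 2):
  t = 1.0000: term = 13.153984
  t = 2.0000: term = 37.123190
  t = 3.0000: term = 69.846076
  t = 4.0000: term = 109.510938
  t = 5.0000: term = 2110.619021
Convexity = (1/P) * sum = 2340.253209 / 106.685131 = 21.936077


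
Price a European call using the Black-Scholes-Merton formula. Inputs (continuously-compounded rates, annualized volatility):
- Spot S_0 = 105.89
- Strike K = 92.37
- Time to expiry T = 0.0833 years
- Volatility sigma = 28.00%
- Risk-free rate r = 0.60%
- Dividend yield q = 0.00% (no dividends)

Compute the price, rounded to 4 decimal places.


d1 = (ln(S/K) + (r - q + 0.5*sigma^2) * T) / (sigma * sqrt(T)) = 1.73689820
d2 = d1 - sigma * sqrt(T) = 1.65608533
exp(-rT) = 0.99950032; exp(-qT) = 1.00000000
C = S_0 * exp(-qT) * N(d1) - K * exp(-rT) * N(d2)
N(d1) = 0.95879743; N(d2) = 0.95114773
C = 105.8900 * 1.00000000 * 0.95879743 - 92.3700 * 0.99950032 * 0.95114773 = 13.7134

Answer: Price = 13.7134


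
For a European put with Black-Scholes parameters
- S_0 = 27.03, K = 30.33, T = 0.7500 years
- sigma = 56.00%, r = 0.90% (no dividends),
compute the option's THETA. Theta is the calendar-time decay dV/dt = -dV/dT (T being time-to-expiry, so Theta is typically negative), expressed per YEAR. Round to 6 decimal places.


Answer: Theta = -3.301614

Derivation:
d1 = 0.0188876812; d2 = -0.4660865449
phi(d1) = 0.3988711265; exp(-qT) = 1.0000000000; exp(-rT) = 0.9932727301
Theta = -S*exp(-qT)*phi(d1)*sigma/(2*sqrt(T)) + r*K*exp(-rT)*N(-d2) - q*S*exp(-qT)*N(-d1)
N(-d1) = 0.4924653534; N(-d2) = 0.6794232231; sqrt(T) = 0.8660254038
Term 1 = -27.0300 * 1.0000000000 * 0.3988711265 * 0.5600 / (2 * 0.8660254038) = -3.4858287304
Term 2 = 0.0090 * 30.3300 * 0.9932727301 * 0.6794232231 = 0.1842145032
Term 3 = 0 (no dividend yield, q = 0)
Theta = -3.4858287304 + (0.1842145032) + (0.0000000000) = -3.301614


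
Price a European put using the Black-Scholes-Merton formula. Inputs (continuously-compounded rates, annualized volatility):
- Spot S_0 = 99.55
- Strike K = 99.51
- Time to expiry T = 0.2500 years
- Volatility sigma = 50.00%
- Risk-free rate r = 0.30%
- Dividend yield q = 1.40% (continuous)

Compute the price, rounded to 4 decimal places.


d1 = (ln(S/K) + (r - q + 0.5*sigma^2) * T) / (sigma * sqrt(T)) = 0.11560756
d2 = d1 - sigma * sqrt(T) = -0.13439244
exp(-rT) = 0.99925028; exp(-qT) = 0.99650612
P = K * exp(-rT) * N(-d2) - S_0 * exp(-qT) * N(-d1)
N(-d1) = 0.45398179; N(-d2) = 0.55345387
P = 99.5100 * 0.99925028 * 0.55345387 - 99.5500 * 0.99650612 * 0.45398179 = 9.9969

Answer: Price = 9.9969


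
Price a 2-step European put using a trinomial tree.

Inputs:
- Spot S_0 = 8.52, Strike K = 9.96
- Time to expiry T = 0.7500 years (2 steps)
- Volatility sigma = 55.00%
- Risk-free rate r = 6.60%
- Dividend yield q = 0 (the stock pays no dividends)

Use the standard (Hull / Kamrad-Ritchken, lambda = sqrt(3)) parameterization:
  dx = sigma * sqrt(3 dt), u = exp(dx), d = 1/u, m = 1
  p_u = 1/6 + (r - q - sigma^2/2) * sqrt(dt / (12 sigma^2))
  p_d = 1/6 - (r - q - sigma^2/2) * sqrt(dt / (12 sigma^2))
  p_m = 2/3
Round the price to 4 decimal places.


Answer: Price = V(0,0) = 2.2270

Derivation:
dt = T/N = 0.375000; dx = sigma*sqrt(3*dt) = 0.583363
u = exp(dx) = 1.792055; d = 1/u = 0.558019
p_u = 0.139266, p_m = 0.666667, p_d = 0.194067
Discount per step: exp(-r*dt) = 0.975554
Stock lattice S(k, j) with j the centered position index:
  k=0: S(0,+0) = 8.5200
  k=1: S(1,-1) = 4.7543; S(1,+0) = 8.5200; S(1,+1) = 15.2683
  k=2: S(2,-2) = 2.6530; S(2,-1) = 4.7543; S(2,+0) = 8.5200; S(2,+1) = 15.2683; S(2,+2) = 27.3617
Terminal payoffs V(N, j) = max(K - S_T, 0):
  V(2,-2) = 7.307002; V(2,-1) = 5.205682; V(2,+0) = 1.440000; V(2,+1) = 0.000000; V(2,+2) = 0.000000
Backward induction: V(k, j) = exp(-r*dt) * [p_u * V(k+1, j+1) + p_m * V(k+1, j) + p_d * V(k+1, j-1)]
  V(1,-1) = exp(-r*dt) * [p_u*1.440000 + p_m*5.205682 + p_d*7.307002] = 4.964639
  V(1,+0) = exp(-r*dt) * [p_u*0.000000 + p_m*1.440000 + p_d*5.205682] = 1.922086
  V(1,+1) = exp(-r*dt) * [p_u*0.000000 + p_m*0.000000 + p_d*1.440000] = 0.272625
  V(0,+0) = exp(-r*dt) * [p_u*0.272625 + p_m*1.922086 + p_d*4.964639] = 2.227024


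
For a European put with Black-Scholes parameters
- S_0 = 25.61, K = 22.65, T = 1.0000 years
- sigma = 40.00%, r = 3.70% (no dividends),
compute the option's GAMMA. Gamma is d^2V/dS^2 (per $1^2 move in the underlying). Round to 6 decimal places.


Answer: Gamma = 0.032537

Derivation:
d1 = 0.5995576207; d2 = 0.1995576207
phi(d1) = 0.3333130290; exp(-qT) = 1.0000000000; exp(-rT) = 0.9636761353
Gamma = exp(-qT) * phi(d1) / (S * sigma * sqrt(T)) = 1.0000000000 * 0.3333130290 / (25.6100 * 0.4000 * 1.0000000000) = 0.032537


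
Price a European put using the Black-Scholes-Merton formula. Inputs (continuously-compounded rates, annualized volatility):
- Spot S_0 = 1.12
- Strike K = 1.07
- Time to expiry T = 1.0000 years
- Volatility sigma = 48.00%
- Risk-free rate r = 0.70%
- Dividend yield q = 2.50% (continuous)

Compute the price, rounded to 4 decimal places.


d1 = (ln(S/K) + (r - q + 0.5*sigma^2) * T) / (sigma * sqrt(T)) = 0.29764591
d2 = d1 - sigma * sqrt(T) = -0.18235409
exp(-rT) = 0.99302444; exp(-qT) = 0.97530991
P = K * exp(-rT) * N(-d2) - S_0 * exp(-qT) * N(-d1)
N(-d1) = 0.38298672; N(-d2) = 0.57234757
P = 1.0700 * 0.99302444 * 0.57234757 - 1.1200 * 0.97530991 * 0.38298672 = 0.1898

Answer: Price = 0.1898


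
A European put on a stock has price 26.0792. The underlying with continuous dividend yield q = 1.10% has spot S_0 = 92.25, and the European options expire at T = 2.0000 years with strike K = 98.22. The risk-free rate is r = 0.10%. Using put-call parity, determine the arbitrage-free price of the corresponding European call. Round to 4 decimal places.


Put-call parity: C - P = S_0 * exp(-qT) - K * exp(-rT).
S_0 * exp(-qT) = 92.2500 * 0.97824024 = 90.24266168
K * exp(-rT) = 98.2200 * 0.99800200 = 98.02375631
C = P + S*exp(-qT) - K*exp(-rT)
C = 26.0792 + 90.24266168 - 98.02375631 = 18.2981

Answer: Call price = 18.2981


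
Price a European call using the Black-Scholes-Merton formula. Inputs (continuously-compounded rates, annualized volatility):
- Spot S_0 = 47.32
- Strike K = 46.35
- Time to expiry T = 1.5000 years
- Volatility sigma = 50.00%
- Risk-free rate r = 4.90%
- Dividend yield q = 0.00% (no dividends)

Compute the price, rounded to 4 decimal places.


d1 = (ln(S/K) + (r - q + 0.5*sigma^2) * T) / (sigma * sqrt(T)) = 0.46003336
d2 = d1 - sigma * sqrt(T) = -0.15233908
exp(-rT) = 0.92913615; exp(-qT) = 1.00000000
C = S_0 * exp(-qT) * N(d1) - K * exp(-rT) * N(d2)
N(d1) = 0.67725386; N(d2) = 0.43945975
C = 47.3200 * 1.00000000 * 0.67725386 - 46.3500 * 0.92913615 * 0.43945975 = 13.1221

Answer: Price = 13.1221


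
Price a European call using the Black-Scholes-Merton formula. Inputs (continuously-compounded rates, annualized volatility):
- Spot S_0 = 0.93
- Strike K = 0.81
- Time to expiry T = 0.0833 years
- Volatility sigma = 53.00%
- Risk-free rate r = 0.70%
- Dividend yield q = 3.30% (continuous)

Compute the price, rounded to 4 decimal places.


d1 = (ln(S/K) + (r - q + 0.5*sigma^2) * T) / (sigma * sqrt(T)) = 0.96546191
d2 = d1 - sigma * sqrt(T) = 0.81249469
exp(-rT) = 0.99941707; exp(-qT) = 0.99725487
C = S_0 * exp(-qT) * N(d1) - K * exp(-rT) * N(d2)
N(d1) = 0.83284325; N(d2) = 0.79174608
C = 0.9300 * 0.99725487 * 0.83284325 - 0.8100 * 0.99941707 * 0.79174608 = 0.1315

Answer: Price = 0.1315


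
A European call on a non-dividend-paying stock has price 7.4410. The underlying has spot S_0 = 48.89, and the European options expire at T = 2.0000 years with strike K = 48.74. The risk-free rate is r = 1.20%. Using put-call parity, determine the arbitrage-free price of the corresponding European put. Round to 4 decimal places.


Put-call parity: C - P = S_0 * exp(-qT) - K * exp(-rT).
S_0 * exp(-qT) = 48.8900 * 1.00000000 = 48.89000000
K * exp(-rT) = 48.7400 * 0.97628571 = 47.58416549
P = C - S*exp(-qT) + K*exp(-rT)
P = 7.4410 - 48.89000000 + 47.58416549 = 6.1352

Answer: Put price = 6.1352


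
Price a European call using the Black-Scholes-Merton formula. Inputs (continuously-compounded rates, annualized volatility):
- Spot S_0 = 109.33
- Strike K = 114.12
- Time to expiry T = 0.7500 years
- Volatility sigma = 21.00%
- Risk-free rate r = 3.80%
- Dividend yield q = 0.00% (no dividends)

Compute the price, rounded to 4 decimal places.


Answer: Price = 7.2119

Derivation:
d1 = (ln(S/K) + (r - q + 0.5*sigma^2) * T) / (sigma * sqrt(T)) = 0.01186485
d2 = d1 - sigma * sqrt(T) = -0.17000048
exp(-rT) = 0.97190229; exp(-qT) = 1.00000000
C = S_0 * exp(-qT) * N(d1) - K * exp(-rT) * N(d2)
N(d1) = 0.50473328; N(d2) = 0.43250488
C = 109.3300 * 1.00000000 * 0.50473328 - 114.1200 * 0.97190229 * 0.43250488 = 7.2119


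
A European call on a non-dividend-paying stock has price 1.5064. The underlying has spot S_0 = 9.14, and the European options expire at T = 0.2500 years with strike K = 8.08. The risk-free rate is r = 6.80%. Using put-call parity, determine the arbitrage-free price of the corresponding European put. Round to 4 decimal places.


Answer: Put price = 0.3102

Derivation:
Put-call parity: C - P = S_0 * exp(-qT) - K * exp(-rT).
S_0 * exp(-qT) = 9.1400 * 1.00000000 = 9.14000000
K * exp(-rT) = 8.0800 * 0.98314368 = 7.94380097
P = C - S*exp(-qT) + K*exp(-rT)
P = 1.5064 - 9.14000000 + 7.94380097 = 0.3102


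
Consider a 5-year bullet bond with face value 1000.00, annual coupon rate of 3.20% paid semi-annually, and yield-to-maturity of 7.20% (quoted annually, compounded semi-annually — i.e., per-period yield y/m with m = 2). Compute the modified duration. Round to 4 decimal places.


Coupon per period c = face * coupon_rate / m = 16.000000
Periods per year m = 2; per-period yield y/m = 0.036000
Number of cashflows N = 10
Cashflows (t years, CF_t, discount factor 1/(1+y/m)^(m*t), PV):
  t = 0.5000: CF_t = 16.000000, DF = 0.965251, PV = 15.444015
  t = 1.0000: CF_t = 16.000000, DF = 0.931709, PV = 14.907351
  t = 1.5000: CF_t = 16.000000, DF = 0.899333, PV = 14.389335
  t = 2.0000: CF_t = 16.000000, DF = 0.868082, PV = 13.889319
  t = 2.5000: CF_t = 16.000000, DF = 0.837917, PV = 13.406679
  t = 3.0000: CF_t = 16.000000, DF = 0.808801, PV = 12.940810
  t = 3.5000: CF_t = 16.000000, DF = 0.780696, PV = 12.491129
  t = 4.0000: CF_t = 16.000000, DF = 0.753567, PV = 12.057074
  t = 4.5000: CF_t = 16.000000, DF = 0.727381, PV = 11.638103
  t = 5.0000: CF_t = 1016.000000, DF = 0.702106, PV = 713.339304
Price P = sum_t PV_t = 834.503119
First compute Macaulay numerator sum_t t * PV_t:
  t * PV_t at t = 0.5000: 7.722008
  t * PV_t at t = 1.0000: 14.907351
  t * PV_t at t = 1.5000: 21.584002
  t * PV_t at t = 2.0000: 27.778639
  t * PV_t at t = 2.5000: 33.516697
  t * PV_t at t = 3.0000: 38.822429
  t * PV_t at t = 3.5000: 43.718952
  t * PV_t at t = 4.0000: 48.228297
  t * PV_t at t = 4.5000: 52.371462
  t * PV_t at t = 5.0000: 3566.696521
Macaulay duration D = 3855.346358 / 834.503119 = 4.619930
Modified duration = D / (1 + y/m) = 4.619930 / (1 + 0.036000) = 4.459392

Answer: Modified duration = 4.4594
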